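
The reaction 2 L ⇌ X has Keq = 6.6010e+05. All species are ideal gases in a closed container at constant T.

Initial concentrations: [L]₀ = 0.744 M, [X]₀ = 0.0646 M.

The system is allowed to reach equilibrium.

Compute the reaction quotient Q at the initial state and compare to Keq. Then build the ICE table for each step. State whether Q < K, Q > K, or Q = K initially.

Q₀ = 0.1167; Q < K (proceeds forward)

Q₀ = 0.1167 vs Keq = 6.6010e+05 ⇒ Q<K, forward
Step 1:
                    L           X
  init          0.744      0.0646
  Δ           -0.7432      0.3716
  eq       8.1290e-04      0.4362
  solve Keq expr → x = 0.3716; check Q = 6.6010e+05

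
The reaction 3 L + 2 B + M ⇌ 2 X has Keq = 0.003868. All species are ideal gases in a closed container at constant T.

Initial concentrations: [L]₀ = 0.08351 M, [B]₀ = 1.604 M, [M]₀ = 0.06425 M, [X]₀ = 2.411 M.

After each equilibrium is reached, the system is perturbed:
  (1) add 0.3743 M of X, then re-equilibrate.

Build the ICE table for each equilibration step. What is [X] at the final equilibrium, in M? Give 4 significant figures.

[X]_eq = 0.9767 M

Q₀ = 6.0381e+04 vs Keq = 0.003868 ⇒ Q>K, reverse
Step 1:
                    L           B           M           X
  I           0.08351       1.604     0.06425       2.411
  C             2.461       1.641      0.8203      -1.641
  E             2.544       3.245      0.8846      0.7703
  solve Keq expr → x = -0.8203; check Q = 0.003868
Then add 0.3743 M of X.
Step 2:
                    L           B           M           X
  I             2.544       3.245      0.8846       1.145
  C            0.2519      0.1679     0.08396     -0.1679
  E             2.796       3.413      0.9685      0.9767
  solve Keq expr → x = -0.08396; check Q = 0.003868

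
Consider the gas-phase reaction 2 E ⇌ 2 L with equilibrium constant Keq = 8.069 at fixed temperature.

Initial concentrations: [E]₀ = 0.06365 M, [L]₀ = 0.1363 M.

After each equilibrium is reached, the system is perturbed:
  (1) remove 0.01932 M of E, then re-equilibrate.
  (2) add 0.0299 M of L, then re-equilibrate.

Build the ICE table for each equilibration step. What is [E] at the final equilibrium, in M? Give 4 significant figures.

[E]_eq = 0.05482 M

Q₀ = 4.586 vs Keq = 8.069 ⇒ Q<K, forward
Step 1:
                   E          L
  init       0.06365     0.1363
  Δ         -0.01159    0.01159
  eq         0.05206     0.1479
  solve Keq expr → x = 0.005794; check Q = 8.069
Then remove 0.01932 M of E.
Step 2:
                   E          L
  init       0.03274     0.1479
  Δ          0.01429   -0.01429
  eq         0.04703     0.1336
  solve Keq expr → x = -0.007145; check Q = 8.069
Then add 0.0299 M of L.
Step 3:
                   E          L
  init       0.04703     0.1635
  Δ         0.007785  -0.007785
  eq         0.05482     0.1557
  solve Keq expr → x = -0.003893; check Q = 8.069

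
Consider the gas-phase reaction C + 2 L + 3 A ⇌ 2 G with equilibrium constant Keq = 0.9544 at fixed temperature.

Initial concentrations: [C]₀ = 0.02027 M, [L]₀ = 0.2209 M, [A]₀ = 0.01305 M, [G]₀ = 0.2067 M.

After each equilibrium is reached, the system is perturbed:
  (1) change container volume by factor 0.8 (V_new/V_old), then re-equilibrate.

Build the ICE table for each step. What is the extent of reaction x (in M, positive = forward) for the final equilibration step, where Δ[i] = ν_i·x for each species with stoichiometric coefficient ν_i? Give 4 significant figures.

Q₀ = 1.9436e+07 vs Keq = 0.9544 ⇒ Q>K, reverse
Step 1:
                   C          L          A          G
  init       0.02027     0.2209    0.01305     0.2067
  Δ          0.09284     0.1857     0.2785    -0.1857
  eq          0.1131     0.4066     0.2916    0.02103
  solve Keq expr → x = -0.09284; check Q = 0.9544
Then change container volume by factor 0.8 (V_new/V_old).
Step 2:
                   C          L          A          G
  init        0.1414     0.5082     0.3644    0.02629
  Δ        -0.005305   -0.01061   -0.01592    0.01061
  eq          0.1361     0.4976     0.3485     0.0369
  solve Keq expr → x = 0.005305; check Q = 0.9544

x = 0.005305 M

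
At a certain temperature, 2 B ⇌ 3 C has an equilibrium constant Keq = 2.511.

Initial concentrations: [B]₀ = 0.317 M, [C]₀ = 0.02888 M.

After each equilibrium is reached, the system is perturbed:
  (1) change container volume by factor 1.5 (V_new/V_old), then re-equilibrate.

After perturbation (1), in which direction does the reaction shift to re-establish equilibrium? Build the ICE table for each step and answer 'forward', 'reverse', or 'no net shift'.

Direction: forward

Q₀ = 2.3970e-04 vs Keq = 2.511 ⇒ Q<K, forward
Step 1:
                   B          C
  Initial      0.317    0.02888
  Change     -0.1989     0.2983
  Equil       0.1181     0.3272
  solve Keq expr → x = 0.09944; check Q = 2.511
Then change container volume by factor 1.5 (V_new/V_old).
Step 2:
                   B          C
  Initial    0.07874     0.2181
  Change   -0.008637    0.01296
  Equil      0.07011     0.2311
  solve Keq expr → x = 0.004319; check Q = 2.511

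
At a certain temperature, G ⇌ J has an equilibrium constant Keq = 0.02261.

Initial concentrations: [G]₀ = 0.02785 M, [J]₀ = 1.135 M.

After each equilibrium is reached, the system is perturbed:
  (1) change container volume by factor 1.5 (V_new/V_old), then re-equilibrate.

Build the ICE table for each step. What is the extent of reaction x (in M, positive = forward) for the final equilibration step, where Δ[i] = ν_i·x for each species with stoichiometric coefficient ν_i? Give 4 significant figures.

x = 0 M

Q₀ = 40.75 vs Keq = 0.02261 ⇒ Q>K, reverse
Step 1:
                    G           J
  Initial     0.02785       1.135
  Change        1.109      -1.109
  Equil         1.137     0.02571
  solve Keq expr → x = -1.109; check Q = 0.02261
Then change container volume by factor 1.5 (V_new/V_old).
Step 2:
                    G           J
  Initial      0.7581     0.01714
  Change            0           0
  Equil        0.7581     0.01714
  solve Keq expr → x = 0; check Q = 0.02261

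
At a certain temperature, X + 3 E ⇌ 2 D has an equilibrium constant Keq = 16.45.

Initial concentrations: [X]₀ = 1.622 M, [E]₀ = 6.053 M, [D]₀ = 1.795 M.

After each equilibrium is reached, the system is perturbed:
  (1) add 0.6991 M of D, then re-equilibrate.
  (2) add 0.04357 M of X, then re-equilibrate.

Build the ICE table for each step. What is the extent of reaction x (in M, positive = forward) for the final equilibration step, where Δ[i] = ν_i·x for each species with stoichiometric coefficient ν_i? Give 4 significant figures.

Q₀ = 0.008957 vs Keq = 16.45 ⇒ Q<K, forward
Step 1:
                  X         E         D
  I           1.622     6.053     1.795
  C          -1.409    -4.228     2.818
  E          0.2128     1.825     4.613
  solve Keq expr → x = 1.409; check Q = 16.45
Then add 0.6991 M of D.
Step 2:
                  X         E         D
  I          0.2128     1.825     5.313
  C         0.02825   0.08474   -0.0565
  E           0.241      1.91     5.256
  solve Keq expr → x = -0.02825; check Q = 16.45
Then add 0.04357 M of X.
Step 3:
                  X         E         D
  I          0.2846      1.91     5.256
  C        -0.01812  -0.05437   0.03625
  E          0.2665     1.856     5.292
  solve Keq expr → x = 0.01812; check Q = 16.45

x = 0.01812 M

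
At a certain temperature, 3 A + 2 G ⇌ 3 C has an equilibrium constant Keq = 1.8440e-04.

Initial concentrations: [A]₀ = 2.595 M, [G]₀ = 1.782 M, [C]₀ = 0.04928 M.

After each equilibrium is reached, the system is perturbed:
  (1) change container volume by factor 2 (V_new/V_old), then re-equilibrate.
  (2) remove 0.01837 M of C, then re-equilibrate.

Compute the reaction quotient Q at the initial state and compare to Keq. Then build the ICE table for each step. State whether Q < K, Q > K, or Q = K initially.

Q₀ = 2.1567e-06 vs Keq = 1.8440e-04 ⇒ Q<K, forward
Step 1:
                  A         G         C
  Initial     2.595     1.782   0.04928
  Change    -0.1478  -0.09856    0.1478
  Equil       2.447     1.683    0.1971
  solve Keq expr → x = 0.04928; check Q = 1.8440e-04
Then change container volume by factor 2 (V_new/V_old).
Step 2:
                  A         G         C
  Initial     1.224    0.8417   0.09856
  Change    0.03364   0.02242  -0.03364
  Equil       1.257    0.8641   0.06492
  solve Keq expr → x = -0.01121; check Q = 1.8440e-04
Then remove 0.01837 M of C.
Step 3:
                  A         G         C
  Initial     1.257    0.8641   0.04655
  Change   -0.01694  -0.01129   0.01694
  Equil        1.24    0.8529   0.06349
  solve Keq expr → x = 0.005645; check Q = 1.8440e-04

Q₀ = 2.1567e-06; Q < K (proceeds forward)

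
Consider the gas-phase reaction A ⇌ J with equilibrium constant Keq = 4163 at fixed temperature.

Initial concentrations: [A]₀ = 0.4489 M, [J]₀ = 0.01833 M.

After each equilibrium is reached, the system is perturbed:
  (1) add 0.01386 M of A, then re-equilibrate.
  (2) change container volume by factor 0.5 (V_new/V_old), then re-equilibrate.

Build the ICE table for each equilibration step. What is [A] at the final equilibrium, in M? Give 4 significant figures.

[A]_eq = 2.3107e-04 M

Q₀ = 0.04083 vs Keq = 4163 ⇒ Q<K, forward
Step 1:
                    A           J
  I            0.4489     0.01833
  C           -0.4488      0.4488
  E        1.1221e-04      0.4671
  solve Keq expr → x = 0.4488; check Q = 4163
Then add 0.01386 M of A.
Step 2:
                    A           J
  I           0.01397      0.4671
  C          -0.01386     0.01386
  E        1.1554e-04       0.481
  solve Keq expr → x = 0.01386; check Q = 4163
Then change container volume by factor 0.5 (V_new/V_old).
Step 3:
                    A           J
  I        2.3107e-04      0.9619
  C                 0           0
  E        2.3107e-04      0.9619
  solve Keq expr → x = 0; check Q = 4163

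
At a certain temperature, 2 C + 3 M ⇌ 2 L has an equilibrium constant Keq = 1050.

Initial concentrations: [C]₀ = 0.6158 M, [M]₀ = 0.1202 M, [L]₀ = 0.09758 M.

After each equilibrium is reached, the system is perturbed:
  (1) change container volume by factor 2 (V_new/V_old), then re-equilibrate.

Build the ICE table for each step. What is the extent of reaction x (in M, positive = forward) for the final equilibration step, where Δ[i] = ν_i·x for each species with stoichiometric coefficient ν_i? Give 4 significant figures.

x = -0.00522 M

Q₀ = 14.46 vs Keq = 1050 ⇒ Q<K, forward
Step 1:
                   C          M          L
  Initial     0.6158     0.1202    0.09758
  Change    -0.05291   -0.07937    0.05291
  Equil       0.5629    0.04083     0.1505
  solve Keq expr → x = 0.02646; check Q = 1050
Then change container volume by factor 2 (V_new/V_old).
Step 2:
                   C          M          L
  Initial     0.2814    0.02042    0.07525
  Change     0.01044    0.01566   -0.01044
  Equil       0.2919    0.03608    0.06481
  solve Keq expr → x = -0.00522; check Q = 1050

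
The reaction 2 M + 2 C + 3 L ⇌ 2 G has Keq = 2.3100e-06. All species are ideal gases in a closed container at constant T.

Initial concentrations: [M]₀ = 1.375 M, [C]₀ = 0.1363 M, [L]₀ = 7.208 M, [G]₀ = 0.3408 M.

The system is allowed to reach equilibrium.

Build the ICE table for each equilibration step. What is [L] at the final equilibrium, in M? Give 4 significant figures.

[L]_eq = 7.682 M

Q₀ = 0.00883 vs Keq = 2.3100e-06 ⇒ Q>K, reverse
Step 1:
                  M         C         L         G
  Initial     1.375    0.1363     7.208    0.3408
  Change      0.316     0.316    0.4741    -0.316
  Equil       1.691    0.4523     7.682   0.02475
  solve Keq expr → x = -0.158; check Q = 2.3100e-06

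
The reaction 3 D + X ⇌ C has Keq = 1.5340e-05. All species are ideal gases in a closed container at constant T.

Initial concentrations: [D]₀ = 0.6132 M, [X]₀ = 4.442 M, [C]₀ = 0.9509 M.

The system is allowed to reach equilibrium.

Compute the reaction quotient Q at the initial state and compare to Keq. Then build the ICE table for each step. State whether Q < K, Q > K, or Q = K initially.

Q₀ = 0.9284; Q > K (proceeds reverse)

Q₀ = 0.9284 vs Keq = 1.5340e-05 ⇒ Q>K, reverse
Step 1:
                  D         X         C
  Initial    0.6132     4.442    0.9509
  Change      2.842    0.9475   -0.9475
  Equil       3.456     5.389  0.003412
  solve Keq expr → x = -0.9475; check Q = 1.5340e-05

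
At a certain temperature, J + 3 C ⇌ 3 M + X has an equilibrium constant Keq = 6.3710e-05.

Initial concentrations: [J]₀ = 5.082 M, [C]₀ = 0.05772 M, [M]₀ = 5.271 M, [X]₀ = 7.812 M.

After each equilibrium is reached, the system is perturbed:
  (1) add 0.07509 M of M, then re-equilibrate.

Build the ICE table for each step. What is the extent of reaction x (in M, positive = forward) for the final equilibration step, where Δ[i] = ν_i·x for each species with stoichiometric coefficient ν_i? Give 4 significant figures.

Q₀ = 1.1707e+06 vs Keq = 6.3710e-05 ⇒ Q>K, reverse
Step 1:
                   J          C          M          X
  Initial      5.082    0.05772      5.271      7.812
  Change       1.687       5.06      -5.06     -1.687
  Equil        6.769      5.117     0.2113      6.125
  solve Keq expr → x = -1.687; check Q = 6.3710e-05
Then add 0.07509 M of M.
Step 2:
                   J          C          M          X
  Initial      6.769      5.117     0.2864      6.125
  Change     0.02387     0.0716    -0.0716   -0.02387
  Equil        6.792      5.189     0.2148      6.102
  solve Keq expr → x = -0.02387; check Q = 6.3710e-05

x = -0.02387 M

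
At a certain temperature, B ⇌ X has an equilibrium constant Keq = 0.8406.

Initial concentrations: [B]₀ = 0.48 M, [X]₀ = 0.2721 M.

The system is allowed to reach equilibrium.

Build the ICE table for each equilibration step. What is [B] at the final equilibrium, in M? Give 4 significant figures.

[B]_eq = 0.4086 M

Q₀ = 0.5669 vs Keq = 0.8406 ⇒ Q<K, forward
Step 1:
                  B         X
  init         0.48    0.2721
  Δ        -0.07138   0.07138
  eq         0.4086    0.3435
  solve Keq expr → x = 0.07138; check Q = 0.8406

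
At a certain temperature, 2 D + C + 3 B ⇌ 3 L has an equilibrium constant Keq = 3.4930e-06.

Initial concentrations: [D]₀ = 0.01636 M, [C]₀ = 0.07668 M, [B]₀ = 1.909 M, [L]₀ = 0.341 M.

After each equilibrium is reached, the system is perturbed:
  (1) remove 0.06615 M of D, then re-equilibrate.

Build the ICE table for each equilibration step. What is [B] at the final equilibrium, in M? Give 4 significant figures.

[B]_eq = 2.244 M

Q₀ = 277.7 vs Keq = 3.4930e-06 ⇒ Q>K, reverse
Step 1:
                  D         C         B         L
  I         0.01636   0.07668     1.909     0.341
  C          0.2223    0.1112    0.3335   -0.3335
  E          0.2387    0.1878     2.243  0.007498
  solve Keq expr → x = -0.1112; check Q = 3.4930e-06
Then remove 0.06615 M of D.
Step 2:
                  D         C         B         L
  I          0.1725    0.1878     2.243  0.007498
  C       9.5175e-04 4.7587e-04  0.001428 -0.001428
  E          0.1735    0.1883     2.244  0.006071
  solve Keq expr → x = -4.7587e-04; check Q = 3.4930e-06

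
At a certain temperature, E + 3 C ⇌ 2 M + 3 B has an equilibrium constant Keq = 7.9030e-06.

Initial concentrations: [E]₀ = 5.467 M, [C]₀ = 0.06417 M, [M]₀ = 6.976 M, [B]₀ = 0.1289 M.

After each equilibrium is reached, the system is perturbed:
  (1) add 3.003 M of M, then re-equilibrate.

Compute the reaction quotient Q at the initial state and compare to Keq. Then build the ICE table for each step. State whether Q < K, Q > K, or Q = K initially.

Q₀ = 72.15; Q > K (proceeds reverse)

Q₀ = 72.15 vs Keq = 7.9030e-06 ⇒ Q>K, reverse
Step 1:
                    E           C           M           B
  I             5.467     0.06417       6.976      0.1289
  C           0.04235       0.127    -0.08469      -0.127
  E             5.509      0.1912       6.891    0.001858
  solve Keq expr → x = -0.04235; check Q = 7.9030e-06
Then add 3.003 M of M.
Step 2:
                    E           C           M           B
  I             5.509      0.1912       9.894    0.001858
  C        1.3165e-04  3.9496e-04 -2.6330e-04 -3.9496e-04
  E             5.509      0.1916       9.894    0.001463
  solve Keq expr → x = -1.3165e-04; check Q = 7.9030e-06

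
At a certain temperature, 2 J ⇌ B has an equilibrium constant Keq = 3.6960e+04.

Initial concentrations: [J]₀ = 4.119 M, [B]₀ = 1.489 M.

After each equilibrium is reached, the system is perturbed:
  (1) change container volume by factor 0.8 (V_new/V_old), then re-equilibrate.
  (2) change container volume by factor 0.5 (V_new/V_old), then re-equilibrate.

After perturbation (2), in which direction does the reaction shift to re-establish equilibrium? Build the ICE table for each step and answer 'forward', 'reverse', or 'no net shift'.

Q₀ = 0.08776 vs Keq = 3.6960e+04 ⇒ Q<K, forward
Step 1:
                    J           B
  Initial       4.119       1.489
  Change       -4.109       2.055
  Equil      0.009792       3.544
  solve Keq expr → x = 2.055; check Q = 3.6960e+04
Then change container volume by factor 0.8 (V_new/V_old).
Step 2:
                    J           B
  Initial     0.01224        4.43
  Change    -0.001291  6.4568e-04
  Equil       0.01095        4.43
  solve Keq expr → x = 6.4568e-04; check Q = 3.6960e+04
Then change container volume by factor 0.5 (V_new/V_old).
Step 3:
                    J           B
  Initial      0.0219        8.86
  Change    -0.006411    0.003205
  Equil       0.01549       8.864
  solve Keq expr → x = 0.003205; check Q = 3.6960e+04

Direction: forward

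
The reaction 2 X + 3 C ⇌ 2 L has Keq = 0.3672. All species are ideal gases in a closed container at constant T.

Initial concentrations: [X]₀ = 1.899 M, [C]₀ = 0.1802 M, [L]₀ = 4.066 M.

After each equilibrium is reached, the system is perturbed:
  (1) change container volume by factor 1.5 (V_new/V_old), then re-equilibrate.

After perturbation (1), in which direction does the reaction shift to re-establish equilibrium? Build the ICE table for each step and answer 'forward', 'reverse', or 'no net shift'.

Direction: reverse

Q₀ = 783.5 vs Keq = 0.3672 ⇒ Q>K, reverse
Step 1:
                    X           C           L
  Initial       1.899      0.1802       4.066
  Change       0.8935        1.34     -0.8935
  Equil         2.792        1.52       3.173
  solve Keq expr → x = -0.4467; check Q = 0.3672
Then change container volume by factor 1.5 (V_new/V_old).
Step 2:
                    X           C           L
  Initial       1.862       1.014       2.115
  Change       0.2066      0.3099     -0.2066
  Equil         2.068       1.324       1.908
  solve Keq expr → x = -0.1033; check Q = 0.3672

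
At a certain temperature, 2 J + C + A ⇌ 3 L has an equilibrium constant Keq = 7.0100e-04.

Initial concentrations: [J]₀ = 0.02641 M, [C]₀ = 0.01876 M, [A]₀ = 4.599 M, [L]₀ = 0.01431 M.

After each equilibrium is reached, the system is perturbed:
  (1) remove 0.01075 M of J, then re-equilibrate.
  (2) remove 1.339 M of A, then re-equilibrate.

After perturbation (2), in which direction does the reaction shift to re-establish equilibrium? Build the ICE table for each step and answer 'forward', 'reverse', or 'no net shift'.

Q₀ = 0.0487 vs Keq = 7.0100e-04 ⇒ Q>K, reverse
Step 1:
                   J          C          A          L
  I          0.02641    0.01876      4.599    0.01431
  C          0.00669   0.003345   0.003345   -0.01003
  E           0.0331     0.0221      4.602   0.004275
  solve Keq expr → x = -0.003345; check Q = 7.0100e-04
Then remove 0.01075 M of J.
Step 2:
                   J          C          A          L
  I          0.02235     0.0221      4.602   0.004275
  C       6.0674e-04 3.0337e-04 3.0337e-04 -9.1011e-04
  E          0.02296    0.02241      4.603   0.003365
  solve Keq expr → x = -3.0337e-04; check Q = 7.0100e-04
Then remove 1.339 M of A.
Step 3:
                   J          C          A          L
  I          0.02296    0.02241      3.264   0.003365
  C       2.2636e-04 1.1318e-04 1.1318e-04 -3.3953e-04
  E          0.02318    0.02252      3.264   0.003025
  solve Keq expr → x = -1.1318e-04; check Q = 7.0100e-04

Direction: reverse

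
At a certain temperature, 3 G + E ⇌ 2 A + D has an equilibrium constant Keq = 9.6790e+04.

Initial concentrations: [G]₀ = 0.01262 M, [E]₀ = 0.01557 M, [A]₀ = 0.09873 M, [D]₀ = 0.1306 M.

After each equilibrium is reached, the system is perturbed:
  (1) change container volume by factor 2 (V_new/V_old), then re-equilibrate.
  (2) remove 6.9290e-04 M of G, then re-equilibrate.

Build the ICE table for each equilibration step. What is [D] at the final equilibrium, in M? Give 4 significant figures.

Q₀ = 4.0679e+04 vs Keq = 9.6790e+04 ⇒ Q<K, forward
Step 1:
                   G          E          A          D
  init       0.01262    0.01557    0.09873     0.1306
  Δ        -0.002823 -9.4092e-04   0.001882 9.4092e-04
  eq        0.009797    0.01463     0.1006     0.1315
  solve Keq expr → x = 9.4092e-04; check Q = 9.6790e+04
Then change container volume by factor 2 (V_new/V_old).
Step 2:
                   G          E          A          D
  init      0.004899   0.007315    0.05031    0.06577
  Δ         0.001103 3.6756e-04 -7.3513e-04 -3.6756e-04
  eq        0.006001   0.007682    0.04957     0.0654
  solve Keq expr → x = -3.6756e-04; check Q = 9.6790e+04
Then remove 6.9290e-04 M of G.
Step 3:
                   G          E          A          D
  init      0.005308   0.007682    0.04957     0.0654
  Δ       6.0315e-04 2.0105e-04 -4.0210e-04 -2.0105e-04
  eq        0.005912   0.007883    0.04917     0.0652
  solve Keq expr → x = -2.0105e-04; check Q = 9.6790e+04

[D]_eq = 0.0652 M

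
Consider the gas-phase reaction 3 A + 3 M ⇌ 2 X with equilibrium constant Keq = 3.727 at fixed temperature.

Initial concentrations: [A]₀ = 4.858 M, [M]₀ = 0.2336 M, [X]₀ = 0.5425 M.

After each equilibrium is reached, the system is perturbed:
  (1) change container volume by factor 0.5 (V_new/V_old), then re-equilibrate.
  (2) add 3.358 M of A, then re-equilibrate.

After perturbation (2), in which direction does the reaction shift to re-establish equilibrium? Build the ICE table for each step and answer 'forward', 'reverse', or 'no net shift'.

Q₀ = 0.2014 vs Keq = 3.727 ⇒ Q<K, forward
Step 1:
                   A          M          X
  Initial      4.858     0.2336     0.5425
  Change     -0.1331    -0.1331    0.08876
  Equil        4.725     0.1005     0.6313
  solve Keq expr → x = 0.04438; check Q = 3.727
Then change container volume by factor 0.5 (V_new/V_old).
Step 2:
                   A          M          X
  Initial       9.45     0.2009      1.263
  Change     -0.1169    -0.1169    0.07793
  Equil        9.333    0.08402       1.34
  solve Keq expr → x = 0.03896; check Q = 3.727
Then add 3.358 M of A.
Step 3:
                   A          M          X
  Initial      12.69    0.08402       1.34
  Change    -0.02168   -0.02168    0.01445
  Equil        12.67    0.06234      1.355
  solve Keq expr → x = 0.007227; check Q = 3.727

Direction: forward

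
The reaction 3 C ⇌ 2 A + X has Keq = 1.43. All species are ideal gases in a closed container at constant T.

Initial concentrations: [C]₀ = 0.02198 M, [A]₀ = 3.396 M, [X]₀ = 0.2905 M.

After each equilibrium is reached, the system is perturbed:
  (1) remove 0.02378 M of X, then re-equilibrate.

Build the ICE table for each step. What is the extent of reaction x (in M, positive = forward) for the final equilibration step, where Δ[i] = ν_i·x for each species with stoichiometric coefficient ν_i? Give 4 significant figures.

Q₀ = 3.1550e+05 vs Keq = 1.43 ⇒ Q>K, reverse
Step 1:
                    C           A           X
  Initial     0.02198       3.396      0.2905
  Change        0.691     -0.4607     -0.2303
  Equil         0.713       2.935     0.06016
  solve Keq expr → x = -0.2303; check Q = 1.43
Then remove 0.02378 M of X.
Step 2:
                    C           A           X
  Initial       0.713       2.935     0.03638
  Change     -0.03995     0.02663     0.01332
  Equil        0.6731       2.962      0.0497
  solve Keq expr → x = 0.01332; check Q = 1.43

x = 0.01332 M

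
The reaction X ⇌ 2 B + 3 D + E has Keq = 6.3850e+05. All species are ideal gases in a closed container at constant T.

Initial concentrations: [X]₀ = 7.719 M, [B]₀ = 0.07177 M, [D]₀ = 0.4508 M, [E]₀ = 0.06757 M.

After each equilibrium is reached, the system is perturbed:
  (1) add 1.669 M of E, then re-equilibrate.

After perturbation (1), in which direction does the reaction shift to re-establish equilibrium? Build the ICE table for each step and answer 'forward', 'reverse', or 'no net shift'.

Q₀ = 4.1308e-06 vs Keq = 6.3850e+05 ⇒ Q<K, forward
Step 1:
                  X         B         D         E
  I           7.719   0.07177    0.4508   0.06757
  C          -4.943     9.886     14.83     4.943
  E           2.776     9.958     15.28     5.011
  solve Keq expr → x = 4.943; check Q = 6.3850e+05
Then add 1.669 M of E.
Step 2:
                  X         B         D         E
  I           2.776     9.958     15.28      6.68
  C          0.1904   -0.3808   -0.5711   -0.1904
  E           2.966     9.577     14.71     6.489
  solve Keq expr → x = -0.1904; check Q = 6.3850e+05

Direction: reverse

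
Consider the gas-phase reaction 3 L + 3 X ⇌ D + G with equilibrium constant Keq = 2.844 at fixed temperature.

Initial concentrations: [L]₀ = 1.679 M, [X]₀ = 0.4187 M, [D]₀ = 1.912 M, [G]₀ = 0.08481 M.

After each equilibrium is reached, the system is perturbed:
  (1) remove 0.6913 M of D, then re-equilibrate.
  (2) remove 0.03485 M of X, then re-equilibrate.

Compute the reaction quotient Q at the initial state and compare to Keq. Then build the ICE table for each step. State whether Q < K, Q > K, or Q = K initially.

Q₀ = 0.4667 vs Keq = 2.844 ⇒ Q<K, forward
Step 1:
                  L         X         D         G
  init        1.679    0.4187     1.912   0.08481
  Δ          -0.131    -0.131   0.04366   0.04366
  eq          1.548    0.2877     1.956    0.1285
  solve Keq expr → x = 0.04366; check Q = 2.844
Then remove 0.6913 M of D.
Step 2:
                  L         X         D         G
  init        1.548    0.2877     1.264    0.1285
  Δ         -0.0278   -0.0278  0.009267  0.009267
  eq           1.52    0.2599     1.274    0.1377
  solve Keq expr → x = 0.009267; check Q = 2.844
Then remove 0.03485 M of X.
Step 3:
                  L         X         D         G
  init         1.52    0.2251     1.274    0.1377
  Δ         0.02488   0.02488 -0.008294 -0.008294
  eq          1.545    0.2499     1.265    0.1294
  solve Keq expr → x = -0.008294; check Q = 2.844

Q₀ = 0.4667; Q < K (proceeds forward)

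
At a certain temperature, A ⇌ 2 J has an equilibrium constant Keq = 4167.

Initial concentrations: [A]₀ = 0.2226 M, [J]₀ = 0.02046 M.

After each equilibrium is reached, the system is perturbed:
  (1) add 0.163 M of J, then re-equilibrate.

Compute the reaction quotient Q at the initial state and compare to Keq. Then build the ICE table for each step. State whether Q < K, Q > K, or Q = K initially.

Q₀ = 0.001881 vs Keq = 4167 ⇒ Q<K, forward
Step 1:
                  A         J
  Initial    0.2226   0.02046
  Change    -0.2225    0.4451
  Equil   5.2014e-05    0.4656
  solve Keq expr → x = 0.2225; check Q = 4167
Then add 0.163 M of J.
Step 2:
                  A         J
  Initial 5.2014e-05    0.6286
  Change  4.2772e-05 -8.5545e-05
  Equil   9.4786e-05    0.6285
  solve Keq expr → x = -4.2772e-05; check Q = 4167

Q₀ = 0.001881; Q < K (proceeds forward)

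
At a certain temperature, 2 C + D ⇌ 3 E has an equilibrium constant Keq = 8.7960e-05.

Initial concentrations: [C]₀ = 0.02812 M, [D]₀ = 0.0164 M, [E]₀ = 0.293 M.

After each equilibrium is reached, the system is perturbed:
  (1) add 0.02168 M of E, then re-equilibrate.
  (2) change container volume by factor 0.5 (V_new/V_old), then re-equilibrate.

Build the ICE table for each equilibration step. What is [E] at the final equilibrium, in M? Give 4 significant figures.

Q₀ = 1940 vs Keq = 8.7960e-05 ⇒ Q>K, reverse
Step 1:
                    C           D           E
  init        0.02812      0.0164       0.293
  Δ            0.1902     0.09508     -0.2852
  eq           0.2183      0.1115     0.00776
  solve Keq expr → x = -0.09508; check Q = 8.7960e-05
Then add 0.02168 M of E.
Step 2:
                    C           D           E
  init         0.2183      0.1115     0.02944
  Δ           0.01412    0.007061    -0.02118
  eq           0.2324      0.1185    0.008258
  solve Keq expr → x = -0.007061; check Q = 8.7960e-05
Then change container volume by factor 0.5 (V_new/V_old).
Step 3:
                    C           D           E
  init         0.4648      0.2371     0.01652
  Δ                 0           0           0
  eq           0.4648      0.2371     0.01652
  solve Keq expr → x = 0; check Q = 8.7960e-05

[E]_eq = 0.01652 M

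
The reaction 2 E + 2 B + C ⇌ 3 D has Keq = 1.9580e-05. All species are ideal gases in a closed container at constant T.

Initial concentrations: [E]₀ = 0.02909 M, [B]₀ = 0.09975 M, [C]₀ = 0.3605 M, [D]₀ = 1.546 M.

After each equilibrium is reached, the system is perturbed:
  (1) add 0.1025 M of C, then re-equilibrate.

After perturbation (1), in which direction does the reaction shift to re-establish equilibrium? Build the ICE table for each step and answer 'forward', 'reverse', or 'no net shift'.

Direction: forward

Q₀ = 1.2173e+06 vs Keq = 1.9580e-05 ⇒ Q>K, reverse
Step 1:
                  E         B         C         D
  Initial   0.02909   0.09975    0.3605     1.546
  Change      1.012     1.012    0.5059    -1.518
  Equil       1.041     1.112    0.8664   0.02832
  solve Keq expr → x = -0.5059; check Q = 1.9580e-05
Then add 0.1025 M of C.
Step 2:
                  E         B         C         D
  Initial     1.041     1.112    0.9689   0.02832
  Change  -6.9761e-04 -6.9761e-04 -3.4881e-04  0.001046
  Equil        1.04     1.111    0.9685   0.02936
  solve Keq expr → x = 3.4881e-04; check Q = 1.9580e-05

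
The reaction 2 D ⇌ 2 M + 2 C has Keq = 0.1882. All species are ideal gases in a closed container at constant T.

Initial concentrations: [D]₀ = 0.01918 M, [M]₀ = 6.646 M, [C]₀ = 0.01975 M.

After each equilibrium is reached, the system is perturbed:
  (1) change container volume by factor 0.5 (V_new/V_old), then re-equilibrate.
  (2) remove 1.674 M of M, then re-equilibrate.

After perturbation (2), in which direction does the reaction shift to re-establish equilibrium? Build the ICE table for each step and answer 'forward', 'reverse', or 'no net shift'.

Q₀ = 46.83 vs Keq = 0.1882 ⇒ Q>K, reverse
Step 1:
                   D          M          C
  init       0.01918      6.646    0.01975
  Δ          0.01736   -0.01736   -0.01736
  eq         0.03654      6.629   0.002391
  solve Keq expr → x = -0.008679; check Q = 0.1882
Then change container volume by factor 0.5 (V_new/V_old).
Step 2:
                   D          M          C
  init       0.07308      13.26   0.004783
  Δ         0.002315  -0.002315  -0.002315
  eq         0.07539      13.25   0.002468
  solve Keq expr → x = -0.001158; check Q = 0.1882
Then remove 1.674 M of M.
Step 3:
                   D          M          C
  init       0.07539      11.58   0.002468
  Δ       -3.4371e-04 3.4371e-04 3.4371e-04
  eq         0.07505      11.58   0.002811
  solve Keq expr → x = 1.7186e-04; check Q = 0.1882

Direction: forward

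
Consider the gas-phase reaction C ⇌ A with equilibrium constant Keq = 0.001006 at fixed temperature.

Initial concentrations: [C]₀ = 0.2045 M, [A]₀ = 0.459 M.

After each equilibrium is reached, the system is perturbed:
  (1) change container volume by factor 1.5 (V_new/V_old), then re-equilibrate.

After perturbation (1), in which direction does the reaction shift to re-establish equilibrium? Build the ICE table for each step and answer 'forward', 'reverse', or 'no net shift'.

Direction: no net shift

Q₀ = 2.244 vs Keq = 0.001006 ⇒ Q>K, reverse
Step 1:
                    C           A
  I            0.2045       0.459
  C            0.4583     -0.4583
  E            0.6628  6.6681e-04
  solve Keq expr → x = -0.4583; check Q = 0.001006
Then change container volume by factor 1.5 (V_new/V_old).
Step 2:
                    C           A
  I            0.4419  4.4454e-04
  C                 0           0
  E            0.4419  4.4454e-04
  solve Keq expr → x = 0; check Q = 0.001006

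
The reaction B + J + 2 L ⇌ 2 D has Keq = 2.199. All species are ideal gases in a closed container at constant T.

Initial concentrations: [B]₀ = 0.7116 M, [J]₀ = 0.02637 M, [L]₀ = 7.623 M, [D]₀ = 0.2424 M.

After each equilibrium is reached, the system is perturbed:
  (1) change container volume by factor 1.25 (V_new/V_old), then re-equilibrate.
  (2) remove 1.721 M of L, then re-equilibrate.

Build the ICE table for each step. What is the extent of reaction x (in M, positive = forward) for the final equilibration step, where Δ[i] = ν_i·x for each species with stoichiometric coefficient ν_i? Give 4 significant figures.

x = -0.001118 M

Q₀ = 0.05388 vs Keq = 2.199 ⇒ Q<K, forward
Step 1:
                  B         J         L         D
  Initial    0.7116   0.02637     7.623    0.2424
  Change   -0.02538  -0.02538  -0.05075   0.05075
  Equil      0.6862 9.9323e-04     7.572    0.2932
  solve Keq expr → x = 0.02538; check Q = 2.199
Then change container volume by factor 1.25 (V_new/V_old).
Step 2:
                  B         J         L         D
  Initial     0.549 7.9458e-04     6.058    0.2345
  Change  4.3640e-04 4.3640e-04 8.7279e-04 -8.7279e-04
  Equil      0.5494  0.001231     6.059    0.2337
  solve Keq expr → x = -4.3640e-04; check Q = 2.199
Then remove 1.721 M of L.
Step 3:
                  B         J         L         D
  Initial    0.5494  0.001231     4.338    0.2337
  Change   0.001118  0.001118  0.002235 -0.002235
  Equil      0.5505  0.002349      4.34    0.2314
  solve Keq expr → x = -0.001118; check Q = 2.199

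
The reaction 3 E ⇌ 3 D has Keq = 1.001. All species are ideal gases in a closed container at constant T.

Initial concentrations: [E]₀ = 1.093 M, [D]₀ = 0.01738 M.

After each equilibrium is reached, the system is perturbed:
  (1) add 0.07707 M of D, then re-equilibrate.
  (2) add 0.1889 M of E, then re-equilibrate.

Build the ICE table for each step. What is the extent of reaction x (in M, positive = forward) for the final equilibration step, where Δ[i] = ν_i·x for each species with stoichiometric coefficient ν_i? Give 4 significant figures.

Q₀ = 4.0206e-06 vs Keq = 1.001 ⇒ Q<K, forward
Step 1:
                   E          D
  Initial      1.093    0.01738
  Change     -0.5379     0.5379
  Equil       0.5551     0.5553
  solve Keq expr → x = 0.1793; check Q = 1.001
Then add 0.07707 M of D.
Step 2:
                   E          D
  Initial     0.5551     0.6324
  Change     0.03853   -0.03853
  Equil       0.5936     0.5938
  solve Keq expr → x = -0.01284; check Q = 1.001
Then add 0.1889 M of E.
Step 3:
                   E          D
  Initial     0.7825     0.5938
  Change    -0.09447    0.09447
  Equil       0.6881     0.6883
  solve Keq expr → x = 0.03149; check Q = 1.001

x = 0.03149 M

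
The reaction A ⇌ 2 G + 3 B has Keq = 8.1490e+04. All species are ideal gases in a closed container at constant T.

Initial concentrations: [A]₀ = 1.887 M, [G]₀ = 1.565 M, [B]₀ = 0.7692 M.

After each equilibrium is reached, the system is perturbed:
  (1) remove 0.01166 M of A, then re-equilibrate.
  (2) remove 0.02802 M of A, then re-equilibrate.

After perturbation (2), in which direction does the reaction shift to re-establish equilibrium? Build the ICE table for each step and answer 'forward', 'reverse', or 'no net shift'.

Q₀ = 0.5907 vs Keq = 8.1490e+04 ⇒ Q<K, forward
Step 1:
                   A          G          B
  init         1.887      1.565     0.7692
  Δ           -1.809      3.617      5.426
  eq         0.07836      5.182      6.195
  solve Keq expr → x = 1.809; check Q = 8.1490e+04
Then remove 0.01166 M of A.
Step 2:
                   A          G          B
  init        0.0667      5.182      6.195
  Δ         0.009942   -0.01988   -0.02983
  eq         0.07664      5.162      6.165
  solve Keq expr → x = -0.009942; check Q = 8.1490e+04
Then remove 0.02802 M of A.
Step 3:
                   A          G          B
  init       0.04862      5.162      6.165
  Δ            0.024   -0.04799   -0.07199
  eq         0.07262      5.114      6.093
  solve Keq expr → x = -0.024; check Q = 8.1490e+04

Direction: reverse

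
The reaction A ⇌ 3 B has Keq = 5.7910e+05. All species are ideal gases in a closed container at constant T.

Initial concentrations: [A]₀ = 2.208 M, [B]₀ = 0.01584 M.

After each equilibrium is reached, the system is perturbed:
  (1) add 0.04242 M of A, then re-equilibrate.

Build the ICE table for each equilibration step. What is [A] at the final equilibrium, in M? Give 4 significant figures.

Q₀ = 1.8000e-06 vs Keq = 5.7910e+05 ⇒ Q<K, forward
Step 1:
                  A         B
  I           2.208   0.01584
  C          -2.207     6.622
  E       5.0515e-04     6.638
  solve Keq expr → x = 2.207; check Q = 5.7910e+05
Then add 0.04242 M of A.
Step 2:
                  A         B
  I         0.04293     6.638
  C        -0.04239    0.1272
  E       5.3474e-04     6.765
  solve Keq expr → x = 0.04239; check Q = 5.7910e+05

[A]_eq = 5.3474e-04 M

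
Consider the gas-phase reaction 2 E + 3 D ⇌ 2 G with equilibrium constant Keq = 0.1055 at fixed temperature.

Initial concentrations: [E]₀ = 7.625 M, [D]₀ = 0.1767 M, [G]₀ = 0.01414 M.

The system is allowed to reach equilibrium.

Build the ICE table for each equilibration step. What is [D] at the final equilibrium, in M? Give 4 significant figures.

Q₀ = 6.2332e-04 vs Keq = 0.1055 ⇒ Q<K, forward
Step 1:
                    E           D           G
  Initial       7.625      0.1767     0.01414
  Change     -0.05572    -0.08358     0.05572
  Equil         7.569     0.09312     0.06986
  solve Keq expr → x = 0.02786; check Q = 0.1055

[D]_eq = 0.09312 M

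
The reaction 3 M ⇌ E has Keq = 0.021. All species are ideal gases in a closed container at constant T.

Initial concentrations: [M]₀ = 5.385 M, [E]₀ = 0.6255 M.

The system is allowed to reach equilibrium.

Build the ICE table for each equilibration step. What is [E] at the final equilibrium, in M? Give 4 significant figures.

[E]_eq = 1.153 M

Q₀ = 0.004006 vs Keq = 0.021 ⇒ Q<K, forward
Step 1:
                   M          E
  Initial      5.385     0.6255
  Change      -1.584     0.5279
  Equil        3.801      1.153
  solve Keq expr → x = 0.5279; check Q = 0.021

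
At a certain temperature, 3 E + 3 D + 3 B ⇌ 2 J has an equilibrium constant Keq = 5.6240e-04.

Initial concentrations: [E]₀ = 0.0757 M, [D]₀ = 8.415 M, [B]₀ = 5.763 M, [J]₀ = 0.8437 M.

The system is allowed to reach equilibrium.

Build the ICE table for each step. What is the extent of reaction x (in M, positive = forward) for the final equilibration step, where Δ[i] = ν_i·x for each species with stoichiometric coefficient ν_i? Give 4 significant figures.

x = -0.04167 M

Q₀ = 0.01439 vs Keq = 5.6240e-04 ⇒ Q>K, reverse
Step 1:
                  E         D         B         J
  Initial    0.0757     8.415     5.763    0.8437
  Change      0.125     0.125     0.125  -0.08334
  Equil      0.2007      8.54     5.888    0.7604
  solve Keq expr → x = -0.04167; check Q = 5.6240e-04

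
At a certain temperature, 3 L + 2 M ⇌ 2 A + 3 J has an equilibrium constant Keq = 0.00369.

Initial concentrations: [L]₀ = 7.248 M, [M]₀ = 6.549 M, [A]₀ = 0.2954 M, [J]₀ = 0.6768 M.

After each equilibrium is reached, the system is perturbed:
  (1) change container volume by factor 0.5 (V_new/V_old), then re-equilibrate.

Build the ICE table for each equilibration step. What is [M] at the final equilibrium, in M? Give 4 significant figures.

[M]_eq = 11 M

Q₀ = 1.6565e-06 vs Keq = 0.00369 ⇒ Q<K, forward
Step 1:
                  L         M         A         J
  init        7.248     6.549    0.2954    0.6768
  Δ           -1.57    -1.047     1.047      1.57
  eq          5.678     5.502     1.342     2.247
  solve Keq expr → x = 0.5234; check Q = 0.00369
Then change container volume by factor 0.5 (V_new/V_old).
Step 2:
                  L         M         A         J
  init        11.36        11     2.685     4.494
  Δ               0         0         0         0
  eq          11.36        11     2.685     4.494
  solve Keq expr → x = 0; check Q = 0.00369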